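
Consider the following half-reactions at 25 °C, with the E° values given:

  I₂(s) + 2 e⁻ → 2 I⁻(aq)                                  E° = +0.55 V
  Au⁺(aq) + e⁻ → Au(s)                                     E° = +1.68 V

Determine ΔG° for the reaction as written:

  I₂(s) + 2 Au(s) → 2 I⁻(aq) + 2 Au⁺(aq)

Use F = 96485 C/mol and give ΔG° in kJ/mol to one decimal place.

+218.1 kJ/mol

As written, I₂/I⁻ is reduced (cathode) and Au⁺/Au is oxidised (anode), so E°cell = (+0.55) − (+1.68) = -1.13 V.
Balancing electrons gives n = 2.
ΔG° = −nFE° = −(2)(96485)(-1.13) = 218,056 J = +218.1 kJ/mol.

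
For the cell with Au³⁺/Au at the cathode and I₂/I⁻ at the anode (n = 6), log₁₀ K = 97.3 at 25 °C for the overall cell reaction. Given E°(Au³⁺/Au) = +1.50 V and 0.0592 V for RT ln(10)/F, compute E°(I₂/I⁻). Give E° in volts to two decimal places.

E°cell = (0.0592/n)·log K = (0.0592/6)(97.3) = +0.960 V.
Since Au³⁺/Au is the cathode and I₂/I⁻ the anode, E°cell = E°(Au³⁺/Au) − E°(I₂/I⁻).
So E°(I₂/I⁻) = E°(Au³⁺/Au) − E°cell = (+1.50) − (+0.960) = +0.54 V.

+0.54 V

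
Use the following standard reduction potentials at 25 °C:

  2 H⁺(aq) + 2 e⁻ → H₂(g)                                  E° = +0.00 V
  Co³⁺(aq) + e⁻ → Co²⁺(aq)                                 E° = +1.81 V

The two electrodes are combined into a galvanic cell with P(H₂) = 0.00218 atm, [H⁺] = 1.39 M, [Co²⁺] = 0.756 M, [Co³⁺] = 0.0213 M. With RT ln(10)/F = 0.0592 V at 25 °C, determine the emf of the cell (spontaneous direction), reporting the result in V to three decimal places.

+1.631 V

Co³⁺/Co²⁺ is the cathode (higher E°), H⁺/H₂ the anode: E°cell = +1.81 − (+0.00) = +1.81 V, n = 2.
Overall: 2 Co³⁺(aq) + H₂(g) → 2 Co²⁺(aq) + 2 H⁺(aq)
Q = [Co²⁺]^2·[H⁺]^2 / ([Co³⁺]^2·P(H₂)); log Q = 6.048.
E = E° − (0.0592/n) log Q = +1.81 − (0.0592/2)(6.048) = +1.631 V.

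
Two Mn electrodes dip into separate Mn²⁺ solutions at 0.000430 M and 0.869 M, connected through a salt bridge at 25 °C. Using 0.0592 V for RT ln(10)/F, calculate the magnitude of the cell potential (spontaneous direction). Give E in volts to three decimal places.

For a concentration cell E°cell = 0. The 0.869 M side is the cathode (reduction is favoured where [Mn²⁺] is higher).
With n = 2, E = −(0.0592/2) log([Mn²⁺]ₐₙ/[Mn²⁺]꜀ₐₜ) = −(0.0592/2) log(0.00043/0.869) = −(0.0592/2)(-3.306) = +0.098 V.

+0.098 V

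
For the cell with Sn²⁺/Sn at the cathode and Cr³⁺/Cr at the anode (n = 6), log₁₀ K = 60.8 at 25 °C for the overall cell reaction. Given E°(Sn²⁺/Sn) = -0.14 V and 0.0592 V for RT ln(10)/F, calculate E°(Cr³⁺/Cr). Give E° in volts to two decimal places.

E°cell = (0.0592/n)·log K = (0.0592/6)(60.8) = +0.600 V.
Since Sn²⁺/Sn is the cathode and Cr³⁺/Cr the anode, E°cell = E°(Sn²⁺/Sn) − E°(Cr³⁺/Cr).
So E°(Cr³⁺/Cr) = E°(Sn²⁺/Sn) − E°cell = (-0.14) − (+0.600) = -0.74 V.

-0.74 V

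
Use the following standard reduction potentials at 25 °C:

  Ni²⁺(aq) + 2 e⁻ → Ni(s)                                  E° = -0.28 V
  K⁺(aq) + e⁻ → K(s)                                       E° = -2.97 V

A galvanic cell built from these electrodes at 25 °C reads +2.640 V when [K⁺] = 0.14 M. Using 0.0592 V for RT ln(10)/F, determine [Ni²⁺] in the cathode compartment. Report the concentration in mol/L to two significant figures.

0.00040 M

Ni²⁺/Ni is the cathode, K⁺/K the anode: E°cell = +2.69 V, n = 2.
Overall reaction: Ni²⁺(aq) + 2 K(s) → Ni(s) + 2 K⁺(aq); Q = [K⁺]^2/[Ni²⁺]^1.
From E = E° − (0.0592/n) log Q: log Q = (E° − E)·n/0.0592 = (+2.69 − (+2.640))·2/0.0592 = 1.6892.
So 1·log[Ni²⁺] = 2·log(0.14) − log Q = -1.7077 − (1.6892) = -3.3969; [Ni²⁺] = 10^(-3.3969) ≈ 0.00040 M.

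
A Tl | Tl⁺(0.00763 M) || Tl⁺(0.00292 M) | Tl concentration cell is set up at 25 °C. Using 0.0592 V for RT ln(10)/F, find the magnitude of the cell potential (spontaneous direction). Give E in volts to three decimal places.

For a concentration cell E°cell = 0. The 0.00763 M side is the cathode (reduction is favoured where [Tl⁺] is higher).
With n = 1, E = −(0.0592/1) log([Tl⁺]ₐₙ/[Tl⁺]꜀ₐₜ) = −(0.0592/1) log(0.00292/0.00763) = −(0.0592/1)(-0.417) = +0.025 V.

+0.025 V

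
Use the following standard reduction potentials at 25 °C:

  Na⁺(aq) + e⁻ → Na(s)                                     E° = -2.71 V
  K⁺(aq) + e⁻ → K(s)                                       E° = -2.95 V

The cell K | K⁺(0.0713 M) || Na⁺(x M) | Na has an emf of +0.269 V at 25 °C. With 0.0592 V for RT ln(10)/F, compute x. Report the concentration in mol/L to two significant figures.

0.22 M

Na⁺/Na is the cathode, K⁺/K the anode: E°cell = +0.24 V, n = 1.
Overall reaction: Na⁺(aq) + K(s) → Na(s) + K⁺(aq); Q = [K⁺]^1/[Na⁺]^1.
From E = E° − (0.0592/n) log Q: log Q = (E° − E)·n/0.0592 = (+0.24 − (+0.269))·1/0.0592 = -0.4899.
So 1·log[Na⁺] = 1·log(0.0713) − log Q = -1.1469 − (-0.4899) = -0.6570; [Na⁺] = 10^(-0.6570) ≈ 0.22 M.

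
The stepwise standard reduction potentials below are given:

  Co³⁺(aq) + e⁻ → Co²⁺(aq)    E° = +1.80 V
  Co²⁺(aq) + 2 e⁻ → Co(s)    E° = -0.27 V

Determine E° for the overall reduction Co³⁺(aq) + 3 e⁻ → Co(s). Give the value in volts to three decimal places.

+0.420 V

Standard free energies of sequential steps add: ΔG°₃ = ΔG°₁ + ΔG°₂, so n₃E°₃ = n₁E°₁ + n₂E°₂.
E°₃ = (1×+1.80 + 2×-0.27) / 3 = (+1.260) / 3 = +0.420 V.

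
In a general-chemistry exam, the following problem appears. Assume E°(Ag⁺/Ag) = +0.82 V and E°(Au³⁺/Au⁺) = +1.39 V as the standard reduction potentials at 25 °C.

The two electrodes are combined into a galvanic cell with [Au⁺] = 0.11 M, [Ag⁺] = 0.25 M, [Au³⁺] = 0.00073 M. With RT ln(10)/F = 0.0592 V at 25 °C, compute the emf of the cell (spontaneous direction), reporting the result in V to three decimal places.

+0.541 V

Au³⁺/Au⁺ is the cathode (higher E°), Ag⁺/Ag the anode: E°cell = +1.39 − (+0.82) = +0.57 V, n = 2.
Overall: Au³⁺(aq) + 2 Ag(s) → Au⁺(aq) + 2 Ag⁺(aq)
Q = [Au⁺]·[Ag⁺]^2 / ([Au³⁺]); log Q = 0.974.
E = E° − (0.0592/n) log Q = +0.57 − (0.0592/2)(0.974) = +0.541 V.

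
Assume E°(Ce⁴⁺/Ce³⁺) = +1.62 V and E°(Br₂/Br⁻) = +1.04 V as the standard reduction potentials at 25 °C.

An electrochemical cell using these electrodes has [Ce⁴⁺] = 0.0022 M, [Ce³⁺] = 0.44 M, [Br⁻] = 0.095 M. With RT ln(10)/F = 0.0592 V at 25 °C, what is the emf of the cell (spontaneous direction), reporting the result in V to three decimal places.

+0.383 V

Ce⁴⁺/Ce³⁺ is the cathode (higher E°), Br₂/Br⁻ the anode: E°cell = +1.62 − (+1.04) = +0.58 V, n = 2.
Overall: 2 Ce⁴⁺(aq) + 2 Br⁻(aq) → 2 Ce³⁺(aq) + Br₂(l)
Q = [Ce³⁺]^2 / ([Ce⁴⁺]^2·[Br⁻]^2); log Q = 6.647.
E = E° − (0.0592/n) log Q = +0.58 − (0.0592/2)(6.647) = +0.383 V.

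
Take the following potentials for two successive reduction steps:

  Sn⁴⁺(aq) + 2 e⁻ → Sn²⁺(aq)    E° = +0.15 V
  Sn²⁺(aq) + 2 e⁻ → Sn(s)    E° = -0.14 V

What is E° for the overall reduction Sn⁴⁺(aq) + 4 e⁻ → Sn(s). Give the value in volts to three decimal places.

+0.005 V

Since ΔG° = −nFE° is additive over sequential reductions, n₃E°₃ = n₁E°₁ + n₂E°₂.
E°₃ = (2×+0.15 + 2×-0.14) / 4 = (+0.020) / 4 = +0.005 V.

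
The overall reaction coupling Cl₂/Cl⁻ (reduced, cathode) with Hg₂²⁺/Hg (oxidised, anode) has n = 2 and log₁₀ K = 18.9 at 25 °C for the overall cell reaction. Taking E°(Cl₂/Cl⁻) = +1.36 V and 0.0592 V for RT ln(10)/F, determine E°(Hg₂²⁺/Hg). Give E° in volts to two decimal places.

E°cell = (0.0592/n)·log K = (0.0592/2)(18.9) = +0.559 V.
Since Cl₂/Cl⁻ is the cathode and Hg₂²⁺/Hg the anode, E°cell = E°(Cl₂/Cl⁻) − E°(Hg₂²⁺/Hg).
So E°(Hg₂²⁺/Hg) = E°(Cl₂/Cl⁻) − E°cell = (+1.36) − (+0.559) = +0.80 V.

+0.80 V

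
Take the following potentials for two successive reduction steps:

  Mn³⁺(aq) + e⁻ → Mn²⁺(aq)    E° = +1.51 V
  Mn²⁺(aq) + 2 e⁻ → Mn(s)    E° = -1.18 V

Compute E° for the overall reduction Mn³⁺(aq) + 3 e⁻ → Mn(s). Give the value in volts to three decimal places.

-0.283 V

Adding the free-energy changes (−nFE°) of the two steps gives −n₃FE°₃ = −n₁FE°₁ − n₂FE°₂.
E°₃ = (1×+1.51 + 2×-1.18) / 3 = (-0.850) / 3 = -0.283 V.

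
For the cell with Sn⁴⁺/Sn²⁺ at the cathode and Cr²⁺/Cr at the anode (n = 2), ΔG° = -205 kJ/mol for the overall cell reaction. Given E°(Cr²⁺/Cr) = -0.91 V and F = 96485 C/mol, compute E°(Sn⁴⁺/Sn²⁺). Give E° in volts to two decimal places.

+0.15 V

E°cell = −ΔG°/(nF) = −(-205×10³)/((2)(96485)) = +1.062 V.
Since Sn⁴⁺/Sn²⁺ is the cathode and Cr²⁺/Cr the anode, E°cell = E°(Sn⁴⁺/Sn²⁺) − E°(Cr²⁺/Cr).
So E°(Sn⁴⁺/Sn²⁺) = E°cell + E°(Cr²⁺/Cr) = +1.062 + (-0.91) = +0.15 V.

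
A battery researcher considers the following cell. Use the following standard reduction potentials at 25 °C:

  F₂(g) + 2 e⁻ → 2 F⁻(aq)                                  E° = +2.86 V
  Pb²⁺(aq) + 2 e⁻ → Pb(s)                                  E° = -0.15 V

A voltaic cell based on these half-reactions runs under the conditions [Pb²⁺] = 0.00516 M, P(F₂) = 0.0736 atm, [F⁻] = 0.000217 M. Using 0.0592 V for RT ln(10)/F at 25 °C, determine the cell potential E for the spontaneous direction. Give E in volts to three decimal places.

F₂/F⁻ is the cathode (higher E°), Pb²⁺/Pb the anode: E°cell = +2.86 − (-0.15) = +3.01 V, n = 2.
Overall: F₂(g) + Pb(s) → 2 F⁻(aq) + Pb²⁺(aq)
Q = [F⁻]^2·[Pb²⁺] / (P(F₂)); log Q = -8.481.
E = E° − (0.0592/n) log Q = +3.01 − (0.0592/2)(-8.481) = +3.261 V.

+3.261 V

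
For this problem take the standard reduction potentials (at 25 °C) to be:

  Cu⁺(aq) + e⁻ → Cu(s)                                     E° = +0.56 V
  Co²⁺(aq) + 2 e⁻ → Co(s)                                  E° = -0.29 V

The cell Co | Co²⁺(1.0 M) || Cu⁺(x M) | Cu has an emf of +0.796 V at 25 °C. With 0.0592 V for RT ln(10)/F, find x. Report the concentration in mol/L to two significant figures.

0.12 M

Cu⁺/Cu is the cathode, Co²⁺/Co the anode: E°cell = +0.85 V, n = 2.
Overall reaction: 2 Cu⁺(aq) + Co(s) → 2 Cu(s) + Co²⁺(aq); Q = [Co²⁺]^1/[Cu⁺]^2.
From E = E° − (0.0592/n) log Q: log Q = (E° − E)·n/0.0592 = (+0.85 − (+0.796))·2/0.0592 = 1.8243.
So 2·log[Cu⁺] = 1·log(1) − log Q = 0.0000 − (1.8243) = -1.8243; log[Cu⁺] = -1.8243 / 2 = -0.9122; [Cu⁺] = 10^(-0.9122) ≈ 0.12 M.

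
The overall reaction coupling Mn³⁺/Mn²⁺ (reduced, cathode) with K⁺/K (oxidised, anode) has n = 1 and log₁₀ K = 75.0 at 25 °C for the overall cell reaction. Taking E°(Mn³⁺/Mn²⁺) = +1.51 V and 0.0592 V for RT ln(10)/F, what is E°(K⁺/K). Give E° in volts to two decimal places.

E°cell = (0.0592/n)·log K = (0.0592/1)(75.0) = +4.440 V.
Since Mn³⁺/Mn²⁺ is the cathode and K⁺/K the anode, E°cell = E°(Mn³⁺/Mn²⁺) − E°(K⁺/K).
So E°(K⁺/K) = E°(Mn³⁺/Mn²⁺) − E°cell = (+1.51) − (+4.440) = -2.93 V.

-2.93 V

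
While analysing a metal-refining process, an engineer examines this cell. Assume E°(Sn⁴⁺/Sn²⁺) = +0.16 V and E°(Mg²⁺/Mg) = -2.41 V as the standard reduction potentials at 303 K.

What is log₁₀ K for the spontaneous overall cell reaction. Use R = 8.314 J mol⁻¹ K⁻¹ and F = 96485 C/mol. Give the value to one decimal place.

85.5

Cathode: Sn⁴⁺/Sn²⁺; anode: Mg²⁺/Mg. E°cell = (+0.16) − (-2.41) = +2.57 V, with n = 2.
ΔG° = −nFE° = −RT ln K, so ln K = nFE°/(RT) = (2)(96485)(+2.57) / ((8.314)(303)) = 196.866.
log₁₀ K = 196.866 / ln 10 = 85.5.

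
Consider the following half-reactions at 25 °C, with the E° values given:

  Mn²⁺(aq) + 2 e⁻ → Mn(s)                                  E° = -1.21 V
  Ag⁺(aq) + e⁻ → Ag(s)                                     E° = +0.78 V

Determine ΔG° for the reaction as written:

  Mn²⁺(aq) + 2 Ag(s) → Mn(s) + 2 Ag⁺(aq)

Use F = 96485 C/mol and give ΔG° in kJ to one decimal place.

+384.0 kJ

As written, Mn²⁺/Mn is reduced (cathode) and Ag⁺/Ag is oxidised (anode), so E°cell = (-1.21) − (+0.78) = -1.99 V.
Balancing electrons gives n = 2.
ΔG° = −nFE° = −(2)(96485)(-1.99) = 384,010 J = +384.0 kJ.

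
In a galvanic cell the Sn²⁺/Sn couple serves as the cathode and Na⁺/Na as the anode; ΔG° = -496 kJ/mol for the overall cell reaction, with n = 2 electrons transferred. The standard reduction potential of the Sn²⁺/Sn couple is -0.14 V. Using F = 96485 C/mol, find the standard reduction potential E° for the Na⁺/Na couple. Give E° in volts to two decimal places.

-2.71 V

E°cell = −ΔG°/(nF) = −(-496×10³)/((2)(96485)) = +2.570 V.
Since Sn²⁺/Sn is the cathode and Na⁺/Na the anode, E°cell = E°(Sn²⁺/Sn) − E°(Na⁺/Na).
So E°(Na⁺/Na) = E°(Sn²⁺/Sn) − E°cell = (-0.14) − (+2.570) = -2.71 V.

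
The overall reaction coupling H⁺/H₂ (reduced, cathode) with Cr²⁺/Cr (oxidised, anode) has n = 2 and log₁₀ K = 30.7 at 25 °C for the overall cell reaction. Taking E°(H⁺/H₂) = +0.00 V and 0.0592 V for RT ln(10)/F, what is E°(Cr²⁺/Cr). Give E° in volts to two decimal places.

-0.91 V

E°cell = (0.0592/n)·log K = (0.0592/2)(30.7) = +0.909 V.
Since H⁺/H₂ is the cathode and Cr²⁺/Cr the anode, E°cell = E°(H⁺/H₂) − E°(Cr²⁺/Cr).
So E°(Cr²⁺/Cr) = E°(H⁺/H₂) − E°cell = (+0.00) − (+0.909) = -0.91 V.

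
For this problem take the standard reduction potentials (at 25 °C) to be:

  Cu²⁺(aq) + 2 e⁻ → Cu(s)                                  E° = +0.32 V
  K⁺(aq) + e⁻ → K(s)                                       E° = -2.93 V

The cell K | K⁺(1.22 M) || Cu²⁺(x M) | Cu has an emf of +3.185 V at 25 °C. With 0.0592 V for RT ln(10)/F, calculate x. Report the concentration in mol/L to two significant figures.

Cu²⁺/Cu is the cathode, K⁺/K the anode: E°cell = +3.25 V, n = 2.
Overall reaction: Cu²⁺(aq) + 2 K(s) → Cu(s) + 2 K⁺(aq); Q = [K⁺]^2/[Cu²⁺]^1.
From E = E° − (0.0592/n) log Q: log Q = (E° − E)·n/0.0592 = (+3.25 − (+3.185))·2/0.0592 = 2.1959.
So 1·log[Cu²⁺] = 2·log(1.22) − log Q = 0.1727 − (2.1959) = -2.0232; [Cu²⁺] = 10^(-2.0232) ≈ 0.0095 M.

0.0095 M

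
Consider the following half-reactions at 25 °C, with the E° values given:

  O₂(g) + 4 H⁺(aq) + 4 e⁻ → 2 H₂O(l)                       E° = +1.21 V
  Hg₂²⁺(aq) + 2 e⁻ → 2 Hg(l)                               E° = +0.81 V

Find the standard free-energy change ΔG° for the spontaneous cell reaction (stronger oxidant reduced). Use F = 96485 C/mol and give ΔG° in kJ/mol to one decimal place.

-154.4 kJ/mol

O₂/H₂O (E° = +1.21 V) is the cathode; Hg₂²⁺/Hg (E° = +0.81 V) is the anode, so E°cell = +0.40 V.
Balancing electrons gives n = 4 (lcm of 4 and 2).
ΔG° = −nFE° = −(4)(96485)(+0.40) = -154,376 J = -154.4 kJ/mol.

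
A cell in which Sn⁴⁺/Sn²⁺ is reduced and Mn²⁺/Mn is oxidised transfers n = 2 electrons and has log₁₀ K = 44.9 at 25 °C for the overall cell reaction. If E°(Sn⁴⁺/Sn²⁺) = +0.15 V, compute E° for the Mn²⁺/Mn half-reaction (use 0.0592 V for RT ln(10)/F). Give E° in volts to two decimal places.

E°cell = (0.0592/n)·log K = (0.0592/2)(44.9) = +1.329 V.
Since Sn⁴⁺/Sn²⁺ is the cathode and Mn²⁺/Mn the anode, E°cell = E°(Sn⁴⁺/Sn²⁺) − E°(Mn²⁺/Mn).
So E°(Mn²⁺/Mn) = E°(Sn⁴⁺/Sn²⁺) − E°cell = (+0.15) − (+1.329) = -1.18 V.

-1.18 V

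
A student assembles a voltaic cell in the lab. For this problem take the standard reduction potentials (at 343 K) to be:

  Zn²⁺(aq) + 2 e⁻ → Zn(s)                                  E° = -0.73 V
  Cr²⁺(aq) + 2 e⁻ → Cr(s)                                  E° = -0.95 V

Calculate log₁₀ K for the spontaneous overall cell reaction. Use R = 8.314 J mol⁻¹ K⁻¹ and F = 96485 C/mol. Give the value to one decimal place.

Cathode: Zn²⁺/Zn; anode: Cr²⁺/Cr. E°cell = (-0.73) − (-0.95) = +0.22 V, with n = 2.
ΔG° = −nFE° = −RT ln K, so ln K = nFE°/(RT) = (2)(96485)(+0.22) / ((8.314)(343)) = 14.887.
log₁₀ K = 14.887 / ln 10 = 6.5.

6.5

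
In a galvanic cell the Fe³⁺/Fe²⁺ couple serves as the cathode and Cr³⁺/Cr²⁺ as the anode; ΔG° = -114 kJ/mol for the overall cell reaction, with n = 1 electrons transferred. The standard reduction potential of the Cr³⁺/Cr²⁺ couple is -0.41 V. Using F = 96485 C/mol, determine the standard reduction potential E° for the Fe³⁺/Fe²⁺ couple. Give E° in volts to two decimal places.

E°cell = −ΔG°/(nF) = −(-114×10³)/((1)(96485)) = +1.182 V.
Since Fe³⁺/Fe²⁺ is the cathode and Cr³⁺/Cr²⁺ the anode, E°cell = E°(Fe³⁺/Fe²⁺) − E°(Cr³⁺/Cr²⁺).
So E°(Fe³⁺/Fe²⁺) = E°cell + E°(Cr³⁺/Cr²⁺) = +1.182 + (-0.41) = +0.77 V.

+0.77 V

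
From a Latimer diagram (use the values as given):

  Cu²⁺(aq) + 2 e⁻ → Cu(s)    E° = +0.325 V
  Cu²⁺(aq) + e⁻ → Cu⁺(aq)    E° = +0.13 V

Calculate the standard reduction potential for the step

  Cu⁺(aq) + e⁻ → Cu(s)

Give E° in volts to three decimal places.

Sequential free energies add, so n₃E°₃ = n₁E°₁ + n₂E°₂.
With n₃ = 2, and the known step contributing 1×(+0.13) V, the unknown satisfies 1·E° = 2×(+0.325) − 1×(+0.13) = +0.520.
E° = +0.520 / 1 = +0.520 V.

+0.520 V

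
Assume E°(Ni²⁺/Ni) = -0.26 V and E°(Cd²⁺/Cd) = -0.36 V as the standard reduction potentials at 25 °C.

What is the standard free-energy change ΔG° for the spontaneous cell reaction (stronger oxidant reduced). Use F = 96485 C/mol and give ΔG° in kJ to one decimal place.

-19.3 kJ

Ni²⁺/Ni (E° = -0.26 V) is the cathode; Cd²⁺/Cd (E° = -0.36 V) is the anode, so E°cell = +0.10 V.
Balancing electrons gives n = 2 (lcm of 2 and 2).
ΔG° = −nFE° = −(2)(96485)(+0.10) = -19,297 J = -19.3 kJ.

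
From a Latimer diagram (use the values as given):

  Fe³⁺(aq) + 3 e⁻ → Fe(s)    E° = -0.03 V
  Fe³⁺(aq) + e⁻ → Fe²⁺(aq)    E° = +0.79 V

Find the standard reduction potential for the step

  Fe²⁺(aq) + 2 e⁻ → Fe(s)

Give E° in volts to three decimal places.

Sequential free energies add, so n₃E°₃ = n₁E°₁ + n₂E°₂.
With n₃ = 3, and the known step contributing 1×(+0.79) V, the unknown satisfies 2·E° = 3×(-0.03) − 1×(+0.79) = -0.880.
E° = -0.880 / 2 = -0.440 V.

-0.440 V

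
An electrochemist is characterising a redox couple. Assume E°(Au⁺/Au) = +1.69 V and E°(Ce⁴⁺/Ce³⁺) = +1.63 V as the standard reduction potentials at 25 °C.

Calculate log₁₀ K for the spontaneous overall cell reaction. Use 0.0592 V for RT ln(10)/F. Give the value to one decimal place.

Cathode: Au⁺/Au; anode: Ce⁴⁺/Ce³⁺. E°cell = +0.06 V, n = 1.
log K = nE°cell / 0.0592 = (1)(+0.06) / 0.0592 = 1.0.

1.0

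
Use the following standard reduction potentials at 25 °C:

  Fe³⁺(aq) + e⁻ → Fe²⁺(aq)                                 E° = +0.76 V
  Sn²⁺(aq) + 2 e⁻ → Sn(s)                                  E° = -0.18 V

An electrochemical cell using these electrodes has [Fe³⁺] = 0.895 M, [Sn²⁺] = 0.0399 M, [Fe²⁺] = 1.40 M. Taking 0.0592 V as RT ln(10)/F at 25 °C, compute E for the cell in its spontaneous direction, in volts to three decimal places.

+0.970 V

Fe³⁺/Fe²⁺ is the cathode (higher E°), Sn²⁺/Sn the anode: E°cell = +0.76 − (-0.18) = +0.94 V, n = 2.
Overall: 2 Fe³⁺(aq) + Sn(s) → 2 Fe²⁺(aq) + Sn²⁺(aq)
Q = [Fe²⁺]^2·[Sn²⁺] / ([Fe³⁺]^2); log Q = -1.010.
E = E° − (0.0592/n) log Q = +0.94 − (0.0592/2)(-1.010) = +0.970 V.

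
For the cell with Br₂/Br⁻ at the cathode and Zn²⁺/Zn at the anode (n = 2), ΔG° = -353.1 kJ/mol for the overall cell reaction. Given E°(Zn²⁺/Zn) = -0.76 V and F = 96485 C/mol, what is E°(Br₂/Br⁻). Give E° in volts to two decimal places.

+1.07 V

E°cell = −ΔG°/(nF) = −(-353.1×10³)/((2)(96485)) = +1.830 V.
Since Br₂/Br⁻ is the cathode and Zn²⁺/Zn the anode, E°cell = E°(Br₂/Br⁻) − E°(Zn²⁺/Zn).
So E°(Br₂/Br⁻) = E°cell + E°(Zn²⁺/Zn) = +1.830 + (-0.76) = +1.07 V.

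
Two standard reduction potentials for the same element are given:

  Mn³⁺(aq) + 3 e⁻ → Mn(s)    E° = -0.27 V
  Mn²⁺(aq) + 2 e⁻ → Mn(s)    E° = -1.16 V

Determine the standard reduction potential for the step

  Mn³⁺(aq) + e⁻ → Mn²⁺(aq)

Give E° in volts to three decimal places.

+1.510 V

Sequential free energies add, so n₃E°₃ = n₁E°₁ + n₂E°₂.
With n₃ = 3, and the known step contributing 2×(-1.16) V, the unknown satisfies 1·E° = 3×(-0.27) − 2×(-1.16) = +1.510.
E° = +1.510 / 1 = +1.510 V.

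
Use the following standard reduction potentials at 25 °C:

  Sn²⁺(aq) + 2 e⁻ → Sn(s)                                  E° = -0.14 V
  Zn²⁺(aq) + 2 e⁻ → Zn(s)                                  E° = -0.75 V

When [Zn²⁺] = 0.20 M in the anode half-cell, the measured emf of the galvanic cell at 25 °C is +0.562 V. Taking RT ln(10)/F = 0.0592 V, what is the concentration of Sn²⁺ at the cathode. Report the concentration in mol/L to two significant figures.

Sn²⁺/Sn is the cathode, Zn²⁺/Zn the anode: E°cell = +0.61 V, n = 2.
Overall reaction: Sn²⁺(aq) + Zn(s) → Sn(s) + Zn²⁺(aq); Q = [Zn²⁺]^1/[Sn²⁺]^1.
From E = E° − (0.0592/n) log Q: log Q = (E° − E)·n/0.0592 = (+0.61 − (+0.562))·2/0.0592 = 1.6216.
So 1·log[Sn²⁺] = 1·log(0.2) − log Q = -0.6990 − (1.6216) = -2.3206; [Sn²⁺] = 10^(-2.3206) ≈ 0.0048 M.

0.0048 M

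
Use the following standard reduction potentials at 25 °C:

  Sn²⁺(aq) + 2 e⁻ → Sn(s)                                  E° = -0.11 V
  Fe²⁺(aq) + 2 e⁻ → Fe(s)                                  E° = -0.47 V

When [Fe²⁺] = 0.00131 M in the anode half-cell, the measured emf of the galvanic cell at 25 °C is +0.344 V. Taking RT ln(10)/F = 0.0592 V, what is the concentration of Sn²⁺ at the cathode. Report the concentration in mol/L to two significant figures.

0.00038 M

Sn²⁺/Sn is the cathode, Fe²⁺/Fe the anode: E°cell = +0.36 V, n = 2.
Overall reaction: Sn²⁺(aq) + Fe(s) → Sn(s) + Fe²⁺(aq); Q = [Fe²⁺]^1/[Sn²⁺]^1.
From E = E° − (0.0592/n) log Q: log Q = (E° − E)·n/0.0592 = (+0.36 − (+0.344))·2/0.0592 = 0.5405.
So 1·log[Sn²⁺] = 1·log(0.00131) − log Q = -2.8827 − (0.5405) = -3.4232; [Sn²⁺] = 10^(-3.4232) ≈ 0.00038 M.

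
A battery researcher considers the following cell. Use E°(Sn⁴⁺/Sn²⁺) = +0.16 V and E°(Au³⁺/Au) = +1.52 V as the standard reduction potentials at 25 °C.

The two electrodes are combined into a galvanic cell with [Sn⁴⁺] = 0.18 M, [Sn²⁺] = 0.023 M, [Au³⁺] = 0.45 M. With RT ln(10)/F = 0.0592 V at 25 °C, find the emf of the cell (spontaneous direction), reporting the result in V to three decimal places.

Au³⁺/Au is the cathode (higher E°), Sn⁴⁺/Sn²⁺ the anode: E°cell = +1.52 − (+0.16) = +1.36 V, n = 6.
Overall: 2 Au³⁺(aq) + 3 Sn²⁺(aq) → 2 Au(s) + 3 Sn⁴⁺(aq)
Q = [Sn⁴⁺]^3 / ([Au³⁺]^2·[Sn²⁺]^3); log Q = 3.374.
E = E° − (0.0592/n) log Q = +1.36 − (0.0592/6)(3.374) = +1.327 V.

+1.327 V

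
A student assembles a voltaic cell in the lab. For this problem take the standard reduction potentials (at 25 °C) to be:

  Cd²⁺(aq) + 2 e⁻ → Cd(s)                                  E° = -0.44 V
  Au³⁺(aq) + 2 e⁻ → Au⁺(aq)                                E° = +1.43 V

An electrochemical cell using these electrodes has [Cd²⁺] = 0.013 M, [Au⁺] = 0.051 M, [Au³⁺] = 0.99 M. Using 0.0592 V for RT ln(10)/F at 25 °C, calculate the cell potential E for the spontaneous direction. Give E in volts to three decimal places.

+1.964 V

Au³⁺/Au⁺ is the cathode (higher E°), Cd²⁺/Cd the anode: E°cell = +1.43 − (-0.44) = +1.87 V, n = 2.
Overall: Au³⁺(aq) + Cd(s) → Au⁺(aq) + Cd²⁺(aq)
Q = [Au⁺]·[Cd²⁺] / ([Au³⁺]); log Q = -3.174.
E = E° − (0.0592/n) log Q = +1.87 − (0.0592/2)(-3.174) = +1.964 V.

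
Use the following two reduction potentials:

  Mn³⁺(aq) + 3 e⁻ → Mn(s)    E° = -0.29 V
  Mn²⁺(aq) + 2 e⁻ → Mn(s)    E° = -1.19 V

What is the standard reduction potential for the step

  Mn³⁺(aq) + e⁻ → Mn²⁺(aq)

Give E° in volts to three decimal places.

Sequential free energies add, so n₃E°₃ = n₁E°₁ + n₂E°₂.
With n₃ = 3, and the known step contributing 2×(-1.19) V, the unknown satisfies 1·E° = 3×(-0.29) − 2×(-1.19) = +1.510.
E° = +1.510 / 1 = +1.510 V.

+1.510 V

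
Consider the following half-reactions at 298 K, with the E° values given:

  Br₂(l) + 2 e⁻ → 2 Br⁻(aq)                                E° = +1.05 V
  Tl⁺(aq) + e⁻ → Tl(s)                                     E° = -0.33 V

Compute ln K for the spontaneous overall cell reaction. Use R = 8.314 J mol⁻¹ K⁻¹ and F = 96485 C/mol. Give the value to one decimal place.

107.5

Cathode: Br₂/Br⁻; anode: Tl⁺/Tl. E°cell = (+1.05) − (-0.33) = +1.38 V, with n = 2.
ΔG° = −nFE° = −RT ln K, so ln K = nFE°/(RT) = (2)(96485)(+1.38) / ((8.314)(298)) = 107.484.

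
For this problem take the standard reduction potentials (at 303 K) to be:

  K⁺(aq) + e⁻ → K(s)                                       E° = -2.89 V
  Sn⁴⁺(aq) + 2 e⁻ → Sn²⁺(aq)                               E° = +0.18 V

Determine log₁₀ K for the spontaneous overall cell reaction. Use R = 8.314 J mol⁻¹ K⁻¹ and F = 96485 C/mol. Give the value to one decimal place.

102.1

Cathode: Sn⁴⁺/Sn²⁺; anode: K⁺/K. E°cell = (+0.18) − (-2.89) = +3.07 V, with n = 2.
ΔG° = −nFE° = −RT ln K, so ln K = nFE°/(RT) = (2)(96485)(+3.07) / ((8.314)(303)) = 235.167.
log₁₀ K = 235.167 / ln 10 = 102.1.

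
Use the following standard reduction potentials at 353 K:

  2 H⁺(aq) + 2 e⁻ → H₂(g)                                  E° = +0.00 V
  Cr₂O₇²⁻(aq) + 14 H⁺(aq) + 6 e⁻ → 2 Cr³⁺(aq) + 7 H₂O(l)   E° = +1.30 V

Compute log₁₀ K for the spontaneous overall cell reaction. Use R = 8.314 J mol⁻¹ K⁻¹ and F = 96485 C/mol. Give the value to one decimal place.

Cathode: Cr₂O₇²⁻/Cr³⁺; anode: H⁺/H₂. E°cell = (+1.30) − (+0.00) = +1.30 V, with n = 6.
ΔG° = −nFE° = −RT ln K, so ln K = nFE°/(RT) = (6)(96485)(+1.30) / ((8.314)(353)) = 256.430.
log₁₀ K = 256.430 / ln 10 = 111.4.

111.4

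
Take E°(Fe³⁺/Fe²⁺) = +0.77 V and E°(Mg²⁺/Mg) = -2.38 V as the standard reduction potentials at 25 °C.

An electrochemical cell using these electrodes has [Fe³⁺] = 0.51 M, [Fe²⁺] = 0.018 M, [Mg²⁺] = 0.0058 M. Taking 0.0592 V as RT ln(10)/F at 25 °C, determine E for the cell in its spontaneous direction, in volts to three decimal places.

+3.302 V

Fe³⁺/Fe²⁺ is the cathode (higher E°), Mg²⁺/Mg the anode: E°cell = +0.77 − (-2.38) = +3.15 V, n = 2.
Overall: 2 Fe³⁺(aq) + Mg(s) → 2 Fe²⁺(aq) + Mg²⁺(aq)
Q = [Fe²⁺]^2·[Mg²⁺] / ([Fe³⁺]^2); log Q = -5.141.
E = E° − (0.0592/n) log Q = +3.15 − (0.0592/2)(-5.141) = +3.302 V.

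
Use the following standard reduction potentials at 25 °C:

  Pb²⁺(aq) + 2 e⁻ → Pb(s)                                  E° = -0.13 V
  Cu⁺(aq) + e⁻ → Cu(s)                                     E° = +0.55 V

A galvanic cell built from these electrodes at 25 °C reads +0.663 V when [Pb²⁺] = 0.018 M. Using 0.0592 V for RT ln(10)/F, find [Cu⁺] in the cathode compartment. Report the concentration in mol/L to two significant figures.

0.069 M

Cu⁺/Cu is the cathode, Pb²⁺/Pb the anode: E°cell = +0.68 V, n = 2.
Overall reaction: 2 Cu⁺(aq) + Pb(s) → 2 Cu(s) + Pb²⁺(aq); Q = [Pb²⁺]^1/[Cu⁺]^2.
From E = E° − (0.0592/n) log Q: log Q = (E° − E)·n/0.0592 = (+0.68 − (+0.663))·2/0.0592 = 0.5743.
So 2·log[Cu⁺] = 1·log(0.018) − log Q = -1.7447 − (0.5743) = -2.3190; log[Cu⁺] = -2.3190 / 2 = -1.1595; [Cu⁺] = 10^(-1.1595) ≈ 0.069 M.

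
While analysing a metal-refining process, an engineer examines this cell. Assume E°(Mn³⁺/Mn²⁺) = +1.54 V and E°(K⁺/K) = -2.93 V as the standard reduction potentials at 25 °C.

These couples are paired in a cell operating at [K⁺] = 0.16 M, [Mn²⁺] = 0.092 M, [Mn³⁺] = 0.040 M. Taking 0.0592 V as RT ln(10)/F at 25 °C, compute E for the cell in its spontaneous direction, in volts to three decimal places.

+4.496 V

Mn³⁺/Mn²⁺ is the cathode (higher E°), K⁺/K the anode: E°cell = +1.54 − (-2.93) = +4.47 V, n = 1.
Overall: Mn³⁺(aq) + K(s) → Mn²⁺(aq) + K⁺(aq)
Q = [Mn²⁺]·[K⁺] / ([Mn³⁺]); log Q = -0.434.
E = E° − (0.0592/n) log Q = +4.47 − (0.0592/1)(-0.434) = +4.496 V.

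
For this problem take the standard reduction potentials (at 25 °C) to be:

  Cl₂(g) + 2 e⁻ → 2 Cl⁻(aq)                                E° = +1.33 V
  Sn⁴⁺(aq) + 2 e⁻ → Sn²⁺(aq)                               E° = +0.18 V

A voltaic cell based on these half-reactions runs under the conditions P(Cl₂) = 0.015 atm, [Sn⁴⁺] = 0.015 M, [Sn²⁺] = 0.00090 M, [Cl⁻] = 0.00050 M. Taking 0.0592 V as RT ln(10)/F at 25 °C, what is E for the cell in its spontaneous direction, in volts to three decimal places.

Cl₂/Cl⁻ is the cathode (higher E°), Sn⁴⁺/Sn²⁺ the anode: E°cell = +1.33 − (+0.18) = +1.15 V, n = 2.
Overall: Cl₂(g) + Sn²⁺(aq) → 2 Cl⁻(aq) + Sn⁴⁺(aq)
Q = [Cl⁻]^2·[Sn⁴⁺] / (P(Cl₂)·[Sn²⁺]); log Q = -3.556.
E = E° − (0.0592/n) log Q = +1.15 − (0.0592/2)(-3.556) = +1.255 V.

+1.255 V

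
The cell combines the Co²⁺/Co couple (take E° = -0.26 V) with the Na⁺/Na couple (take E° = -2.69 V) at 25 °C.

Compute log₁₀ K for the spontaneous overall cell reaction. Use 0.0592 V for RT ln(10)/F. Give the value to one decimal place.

Cathode: Co²⁺/Co; anode: Na⁺/Na. E°cell = +2.43 V, n = 2.
log K = nE°cell / 0.0592 = (2)(+2.43) / 0.0592 = 82.1.

82.1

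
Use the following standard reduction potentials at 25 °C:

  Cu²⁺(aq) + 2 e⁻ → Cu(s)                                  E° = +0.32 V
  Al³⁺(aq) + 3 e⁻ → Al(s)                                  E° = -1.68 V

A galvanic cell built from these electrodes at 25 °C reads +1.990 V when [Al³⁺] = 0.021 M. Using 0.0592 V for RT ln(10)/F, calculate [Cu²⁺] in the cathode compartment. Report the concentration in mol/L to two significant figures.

0.035 M

Cu²⁺/Cu is the cathode, Al³⁺/Al the anode: E°cell = +2.00 V, n = 6.
Overall reaction: 3 Cu²⁺(aq) + 2 Al(s) → 3 Cu(s) + 2 Al³⁺(aq); Q = [Al³⁺]^2/[Cu²⁺]^3.
From E = E° − (0.0592/n) log Q: log Q = (E° − E)·n/0.0592 = (+2.00 − (+1.990))·6/0.0592 = 1.0135.
So 3·log[Cu²⁺] = 2·log(0.021) − log Q = -3.3556 − (1.0135) = -4.3691; log[Cu²⁺] = -4.3691 / 3 = -1.4564; [Cu²⁺] = 10^(-1.4564) ≈ 0.035 M.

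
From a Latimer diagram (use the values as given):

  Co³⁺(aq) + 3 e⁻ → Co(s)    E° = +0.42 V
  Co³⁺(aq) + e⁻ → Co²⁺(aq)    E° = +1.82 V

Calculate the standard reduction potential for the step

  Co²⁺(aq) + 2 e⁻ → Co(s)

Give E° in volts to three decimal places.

-0.280 V

Sequential free energies add, so n₃E°₃ = n₁E°₁ + n₂E°₂.
With n₃ = 3, and the known step contributing 1×(+1.82) V, the unknown satisfies 2·E° = 3×(+0.42) − 1×(+1.82) = -0.560.
E° = -0.560 / 2 = -0.280 V.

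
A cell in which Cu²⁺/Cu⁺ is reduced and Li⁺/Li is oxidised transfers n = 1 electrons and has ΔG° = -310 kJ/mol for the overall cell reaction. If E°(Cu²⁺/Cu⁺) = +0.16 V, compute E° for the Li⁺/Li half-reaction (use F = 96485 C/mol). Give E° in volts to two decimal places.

E°cell = −ΔG°/(nF) = −(-310×10³)/((1)(96485)) = +3.213 V.
Since Cu²⁺/Cu⁺ is the cathode and Li⁺/Li the anode, E°cell = E°(Cu²⁺/Cu⁺) − E°(Li⁺/Li).
So E°(Li⁺/Li) = E°(Cu²⁺/Cu⁺) − E°cell = (+0.16) − (+3.213) = -3.05 V.

-3.05 V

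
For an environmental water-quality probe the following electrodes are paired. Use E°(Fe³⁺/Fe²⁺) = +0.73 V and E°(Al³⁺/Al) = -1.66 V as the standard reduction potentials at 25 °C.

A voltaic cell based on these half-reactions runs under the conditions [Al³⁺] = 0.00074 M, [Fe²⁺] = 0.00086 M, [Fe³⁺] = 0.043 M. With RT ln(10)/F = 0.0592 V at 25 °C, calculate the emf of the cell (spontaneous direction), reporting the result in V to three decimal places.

Fe³⁺/Fe²⁺ is the cathode (higher E°), Al³⁺/Al the anode: E°cell = +0.73 − (-1.66) = +2.39 V, n = 3.
Overall: 3 Fe³⁺(aq) + Al(s) → 3 Fe²⁺(aq) + Al³⁺(aq)
Q = [Fe²⁺]^3·[Al³⁺] / ([Fe³⁺]^3); log Q = -8.228.
E = E° − (0.0592/n) log Q = +2.39 − (0.0592/3)(-8.228) = +2.552 V.

+2.552 V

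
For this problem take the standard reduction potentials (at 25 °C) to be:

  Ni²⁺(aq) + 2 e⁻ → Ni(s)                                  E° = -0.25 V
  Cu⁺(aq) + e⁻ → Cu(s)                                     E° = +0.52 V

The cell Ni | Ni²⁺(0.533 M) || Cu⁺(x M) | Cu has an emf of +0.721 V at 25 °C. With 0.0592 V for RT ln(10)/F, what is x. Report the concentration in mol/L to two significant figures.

Cu⁺/Cu is the cathode, Ni²⁺/Ni the anode: E°cell = +0.77 V, n = 2.
Overall reaction: 2 Cu⁺(aq) + Ni(s) → 2 Cu(s) + Ni²⁺(aq); Q = [Ni²⁺]^1/[Cu⁺]^2.
From E = E° − (0.0592/n) log Q: log Q = (E° − E)·n/0.0592 = (+0.77 − (+0.721))·2/0.0592 = 1.6554.
So 2·log[Cu⁺] = 1·log(0.533) − log Q = -0.2733 − (1.6554) = -1.9287; log[Cu⁺] = -1.9287 / 2 = -0.9644; [Cu⁺] = 10^(-0.9644) ≈ 0.11 M.

0.11 M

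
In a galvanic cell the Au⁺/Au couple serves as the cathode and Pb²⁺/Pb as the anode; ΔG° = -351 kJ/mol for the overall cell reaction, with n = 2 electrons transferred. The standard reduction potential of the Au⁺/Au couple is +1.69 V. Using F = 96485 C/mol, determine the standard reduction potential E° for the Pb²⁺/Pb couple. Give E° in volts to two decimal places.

E°cell = −ΔG°/(nF) = −(-351×10³)/((2)(96485)) = +1.819 V.
Since Au⁺/Au is the cathode and Pb²⁺/Pb the anode, E°cell = E°(Au⁺/Au) − E°(Pb²⁺/Pb).
So E°(Pb²⁺/Pb) = E°(Au⁺/Au) − E°cell = (+1.69) − (+1.819) = -0.13 V.

-0.13 V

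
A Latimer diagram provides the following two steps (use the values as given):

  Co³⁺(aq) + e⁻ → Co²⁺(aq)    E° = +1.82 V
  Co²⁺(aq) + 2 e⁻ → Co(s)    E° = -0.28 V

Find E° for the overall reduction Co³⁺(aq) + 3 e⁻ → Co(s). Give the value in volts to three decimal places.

Adding the free-energy changes (−nFE°) of the two steps gives −n₃FE°₃ = −n₁FE°₁ − n₂FE°₂.
E°₃ = (1×+1.82 + 2×-0.28) / 3 = (+1.260) / 3 = +0.420 V.

+0.420 V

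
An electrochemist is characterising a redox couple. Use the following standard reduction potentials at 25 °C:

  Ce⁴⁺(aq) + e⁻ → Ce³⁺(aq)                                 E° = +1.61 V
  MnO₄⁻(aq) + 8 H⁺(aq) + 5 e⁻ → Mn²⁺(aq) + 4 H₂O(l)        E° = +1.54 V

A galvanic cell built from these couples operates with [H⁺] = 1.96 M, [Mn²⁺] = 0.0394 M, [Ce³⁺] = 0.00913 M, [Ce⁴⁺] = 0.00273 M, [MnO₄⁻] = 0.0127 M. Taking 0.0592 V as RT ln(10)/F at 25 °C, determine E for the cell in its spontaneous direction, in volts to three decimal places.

Ce⁴⁺/Ce³⁺ is the cathode (higher E°), MnO₄⁻/Mn²⁺ the anode: E°cell = +1.61 − (+1.54) = +0.07 V, n = 5.
Overall: 5 Ce⁴⁺(aq) + Mn²⁺(aq) + 4 H₂O(l) → 5 Ce³⁺(aq) + MnO₄⁻(aq) + 8 H⁺(aq)
Q = [Ce³⁺]^5·[MnO₄⁻]·[H⁺]^8 / ([Ce⁴⁺]^5·[Mn²⁺]); log Q = 4.468.
E = E° − (0.0592/n) log Q = +0.07 − (0.0592/5)(4.468) = +0.017 V.

+0.017 V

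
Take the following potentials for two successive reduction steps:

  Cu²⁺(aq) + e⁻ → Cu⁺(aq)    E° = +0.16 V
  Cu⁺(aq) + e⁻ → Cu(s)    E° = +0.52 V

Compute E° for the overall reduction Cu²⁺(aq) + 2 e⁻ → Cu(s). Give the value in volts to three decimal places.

Adding the free-energy changes (−nFE°) of the two steps gives −n₃FE°₃ = −n₁FE°₁ − n₂FE°₂.
E°₃ = (1×+0.16 + 1×+0.52) / 2 = (+0.680) / 2 = +0.340 V.

+0.340 V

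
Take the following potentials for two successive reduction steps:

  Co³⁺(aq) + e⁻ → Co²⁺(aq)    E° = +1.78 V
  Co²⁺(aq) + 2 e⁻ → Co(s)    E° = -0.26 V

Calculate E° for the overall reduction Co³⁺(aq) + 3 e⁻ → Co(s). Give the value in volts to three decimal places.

Standard free energies of sequential steps add: ΔG°₃ = ΔG°₁ + ΔG°₂, so n₃E°₃ = n₁E°₁ + n₂E°₂.
E°₃ = (1×+1.78 + 2×-0.26) / 3 = (+1.260) / 3 = +0.420 V.
E° values themselves are not directly additive — weighting by electron count is essential.

+0.420 V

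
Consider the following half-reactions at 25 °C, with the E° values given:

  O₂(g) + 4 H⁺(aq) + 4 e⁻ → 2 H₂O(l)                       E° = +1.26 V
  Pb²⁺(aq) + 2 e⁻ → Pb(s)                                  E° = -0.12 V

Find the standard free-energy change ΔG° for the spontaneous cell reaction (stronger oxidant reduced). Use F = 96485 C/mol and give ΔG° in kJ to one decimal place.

-532.6 kJ

O₂/H₂O (E° = +1.26 V) is the cathode; Pb²⁺/Pb (E° = -0.12 V) is the anode, so E°cell = +1.38 V.
Balancing electrons gives n = 4 (lcm of 4 and 2).
ΔG° = −nFE° = −(4)(96485)(+1.38) = -532,597 J = -532.6 kJ.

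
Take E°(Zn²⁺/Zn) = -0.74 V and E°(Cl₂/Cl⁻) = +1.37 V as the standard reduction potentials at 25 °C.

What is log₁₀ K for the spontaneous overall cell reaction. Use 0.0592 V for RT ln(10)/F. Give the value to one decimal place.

71.3

Cathode: Cl₂/Cl⁻; anode: Zn²⁺/Zn. E°cell = +2.11 V, n = 2.
log K = nE°cell / 0.0592 = (2)(+2.11) / 0.0592 = 71.3.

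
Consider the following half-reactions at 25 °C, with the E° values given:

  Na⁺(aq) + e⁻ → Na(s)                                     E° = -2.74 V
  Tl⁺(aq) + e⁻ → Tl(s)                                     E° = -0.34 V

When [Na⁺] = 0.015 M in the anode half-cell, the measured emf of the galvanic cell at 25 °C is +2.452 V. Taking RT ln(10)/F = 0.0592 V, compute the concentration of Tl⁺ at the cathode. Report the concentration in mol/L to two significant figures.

Tl⁺/Tl is the cathode, Na⁺/Na the anode: E°cell = +2.40 V, n = 1.
Overall reaction: Tl⁺(aq) + Na(s) → Tl(s) + Na⁺(aq); Q = [Na⁺]^1/[Tl⁺]^1.
From E = E° − (0.0592/n) log Q: log Q = (E° − E)·n/0.0592 = (+2.40 − (+2.452))·1/0.0592 = -0.8784.
So 1·log[Tl⁺] = 1·log(0.015) − log Q = -1.8239 − (-0.8784) = -0.9455; [Tl⁺] = 10^(-0.9455) ≈ 0.11 M.

0.11 M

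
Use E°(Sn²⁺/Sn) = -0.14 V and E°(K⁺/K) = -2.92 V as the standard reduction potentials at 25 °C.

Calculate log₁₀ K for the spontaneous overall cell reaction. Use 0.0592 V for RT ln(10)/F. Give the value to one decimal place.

Cathode: Sn²⁺/Sn; anode: K⁺/K. E°cell = +2.78 V, n = 2.
log K = nE°cell / 0.0592 = (2)(+2.78) / 0.0592 = 93.9.

93.9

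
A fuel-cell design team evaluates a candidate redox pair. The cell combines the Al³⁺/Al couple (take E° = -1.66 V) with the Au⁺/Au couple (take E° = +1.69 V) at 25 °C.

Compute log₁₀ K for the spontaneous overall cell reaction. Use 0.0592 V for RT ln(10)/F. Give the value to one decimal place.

Cathode: Au⁺/Au; anode: Al³⁺/Al. E°cell = +3.35 V, n = 3.
log K = nE°cell / 0.0592 = (3)(+3.35) / 0.0592 = 169.8.

169.8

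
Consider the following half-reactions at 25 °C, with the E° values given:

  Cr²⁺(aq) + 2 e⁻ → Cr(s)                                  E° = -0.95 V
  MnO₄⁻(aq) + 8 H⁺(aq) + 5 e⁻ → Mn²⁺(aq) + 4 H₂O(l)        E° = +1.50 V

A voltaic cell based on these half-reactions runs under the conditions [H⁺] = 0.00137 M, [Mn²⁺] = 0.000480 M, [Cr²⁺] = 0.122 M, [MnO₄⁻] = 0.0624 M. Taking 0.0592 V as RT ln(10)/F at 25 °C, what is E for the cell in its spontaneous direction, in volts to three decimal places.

+2.231 V

MnO₄⁻/Mn²⁺ is the cathode (higher E°), Cr²⁺/Cr the anode: E°cell = +1.50 − (-0.95) = +2.45 V, n = 10.
Overall: 2 MnO₄⁻(aq) + 16 H⁺(aq) + 5 Cr(s) → 2 Mn²⁺(aq) + 8 H₂O(l) + 5 Cr²⁺(aq)
Q = [Mn²⁺]^2·[Cr²⁺]^5 / ([MnO₄⁻]^2·[H⁺]^16); log Q = 37.016.
E = E° − (0.0592/n) log Q = +2.45 − (0.0592/10)(37.016) = +2.231 V.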